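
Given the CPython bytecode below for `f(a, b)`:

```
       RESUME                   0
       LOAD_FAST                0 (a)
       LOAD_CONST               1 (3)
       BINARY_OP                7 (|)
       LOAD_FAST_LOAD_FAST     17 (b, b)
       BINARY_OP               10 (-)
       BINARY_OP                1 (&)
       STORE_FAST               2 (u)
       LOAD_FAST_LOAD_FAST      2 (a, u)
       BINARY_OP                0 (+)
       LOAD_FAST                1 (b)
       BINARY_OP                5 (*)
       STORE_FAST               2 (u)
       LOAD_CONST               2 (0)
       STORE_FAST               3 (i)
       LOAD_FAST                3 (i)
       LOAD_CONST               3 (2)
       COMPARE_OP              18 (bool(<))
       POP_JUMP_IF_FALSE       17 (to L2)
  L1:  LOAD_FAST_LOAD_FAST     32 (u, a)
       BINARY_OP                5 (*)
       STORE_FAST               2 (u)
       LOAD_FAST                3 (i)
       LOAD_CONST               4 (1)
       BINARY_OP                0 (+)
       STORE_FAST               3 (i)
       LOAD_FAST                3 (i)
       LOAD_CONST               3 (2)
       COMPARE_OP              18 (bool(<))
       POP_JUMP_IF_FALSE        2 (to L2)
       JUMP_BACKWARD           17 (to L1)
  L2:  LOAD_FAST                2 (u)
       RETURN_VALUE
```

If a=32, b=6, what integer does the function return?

LOAD_FAST a → push 32. Stack: [32]
LOAD_CONST → push 3. Stack: [32, 3]
BINARY_OP | → 32 | 3 = 35. Stack: [35]
LOAD_FAST_LOAD_FAST b,b → push 6,6. Stack: [35, 6, 6]
BINARY_OP - → 6 - 6 = 0. Stack: [35, 0]
BINARY_OP & → 35 & 0 = 0. Stack: [0]
STORE_FAST u → u=0. Stack: []
LOAD_FAST_LOAD_FAST a,u → push 32,0. Stack: [32, 0]
BINARY_OP + → 32 + 0 = 32. Stack: [32]
LOAD_FAST b → push 6. Stack: [32, 6]
BINARY_OP * → 32 * 6 = 192. Stack: [192]
STORE_FAST u → u=192. Stack: []
LOAD_CONST → push 0. Stack: [0]
STORE_FAST i → i=0. Stack: []
LOAD_FAST i → push 0. Stack: [0]
LOAD_CONST → push 2. Stack: [0, 2]
COMPARE_OP bool(<) → 0 vs 2 = True. Stack: [True]
POP_JUMP_IF_FALSE → pop True; no jump. Stack: []
LOAD_FAST_LOAD_FAST u,a → push 192,32. Stack: [192, 32]
BINARY_OP * → 192 * 32 = 6144. Stack: [6144]
STORE_FAST u → u=6144. Stack: []
LOAD_FAST i → push 0. Stack: [0]
LOAD_CONST → push 1. Stack: [0, 1]
BINARY_OP + → 0 + 1 = 1. Stack: [1]
STORE_FAST i → i=1. Stack: []
LOAD_FAST i → push 1. Stack: [1]
LOAD_CONST → push 2. Stack: [1, 2]
COMPARE_OP bool(<) → 1 vs 2 = True. Stack: [True]
POP_JUMP_IF_FALSE → pop True; no jump. Stack: []
LOAD_FAST_LOAD_FAST u,a → push 6144,32. Stack: [6144, 32]
BINARY_OP * → 6144 * 32 = 196608. Stack: [196608]
STORE_FAST u → u=196608. Stack: []
LOAD_FAST i → push 1. Stack: [1]
LOAD_CONST → push 1. Stack: [1, 1]
BINARY_OP + → 1 + 1 = 2. Stack: [2]
STORE_FAST i → i=2. Stack: []
LOAD_FAST i → push 2. Stack: [2]
LOAD_CONST → push 2. Stack: [2, 2]
COMPARE_OP bool(<) → 2 vs 2 = False. Stack: [False]
POP_JUMP_IF_FALSE → pop False; jump. Stack: []
LOAD_FAST u → push 196608. Stack: [196608]
RETURN_VALUE → return 196608.

196608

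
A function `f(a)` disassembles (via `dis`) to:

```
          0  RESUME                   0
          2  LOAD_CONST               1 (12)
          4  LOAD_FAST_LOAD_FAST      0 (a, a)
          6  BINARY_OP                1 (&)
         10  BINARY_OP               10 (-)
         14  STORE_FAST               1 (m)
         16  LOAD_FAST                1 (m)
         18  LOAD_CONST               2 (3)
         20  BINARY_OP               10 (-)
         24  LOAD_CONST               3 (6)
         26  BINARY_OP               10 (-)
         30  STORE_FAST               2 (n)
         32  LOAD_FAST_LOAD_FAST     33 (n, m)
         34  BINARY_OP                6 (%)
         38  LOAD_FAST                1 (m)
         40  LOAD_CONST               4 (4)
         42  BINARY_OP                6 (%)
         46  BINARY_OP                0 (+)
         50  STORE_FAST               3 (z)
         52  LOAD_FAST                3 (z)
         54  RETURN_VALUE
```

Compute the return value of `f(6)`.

LOAD_CONST → push 12. Stack: [12]
LOAD_FAST_LOAD_FAST a,a → push 6,6. Stack: [12, 6, 6]
BINARY_OP & → 6 & 6 = 6. Stack: [12, 6]
BINARY_OP - → 12 - 6 = 6. Stack: [6]
STORE_FAST m → m=6. Stack: []
LOAD_FAST m → push 6. Stack: [6]
LOAD_CONST → push 3. Stack: [6, 3]
BINARY_OP - → 6 - 3 = 3. Stack: [3]
LOAD_CONST → push 6. Stack: [3, 6]
BINARY_OP - → 3 - 6 = -3. Stack: [-3]
STORE_FAST n → n=-3. Stack: []
LOAD_FAST_LOAD_FAST n,m → push -3,6. Stack: [-3, 6]
BINARY_OP % → -3 % 6 = 3. Stack: [3]
LOAD_FAST m → push 6. Stack: [3, 6]
LOAD_CONST → push 4. Stack: [3, 6, 4]
BINARY_OP % → 6 % 4 = 2. Stack: [3, 2]
BINARY_OP + → 3 + 2 = 5. Stack: [5]
STORE_FAST z → z=5. Stack: []
LOAD_FAST z → push 5. Stack: [5]
RETURN_VALUE → return 5.

5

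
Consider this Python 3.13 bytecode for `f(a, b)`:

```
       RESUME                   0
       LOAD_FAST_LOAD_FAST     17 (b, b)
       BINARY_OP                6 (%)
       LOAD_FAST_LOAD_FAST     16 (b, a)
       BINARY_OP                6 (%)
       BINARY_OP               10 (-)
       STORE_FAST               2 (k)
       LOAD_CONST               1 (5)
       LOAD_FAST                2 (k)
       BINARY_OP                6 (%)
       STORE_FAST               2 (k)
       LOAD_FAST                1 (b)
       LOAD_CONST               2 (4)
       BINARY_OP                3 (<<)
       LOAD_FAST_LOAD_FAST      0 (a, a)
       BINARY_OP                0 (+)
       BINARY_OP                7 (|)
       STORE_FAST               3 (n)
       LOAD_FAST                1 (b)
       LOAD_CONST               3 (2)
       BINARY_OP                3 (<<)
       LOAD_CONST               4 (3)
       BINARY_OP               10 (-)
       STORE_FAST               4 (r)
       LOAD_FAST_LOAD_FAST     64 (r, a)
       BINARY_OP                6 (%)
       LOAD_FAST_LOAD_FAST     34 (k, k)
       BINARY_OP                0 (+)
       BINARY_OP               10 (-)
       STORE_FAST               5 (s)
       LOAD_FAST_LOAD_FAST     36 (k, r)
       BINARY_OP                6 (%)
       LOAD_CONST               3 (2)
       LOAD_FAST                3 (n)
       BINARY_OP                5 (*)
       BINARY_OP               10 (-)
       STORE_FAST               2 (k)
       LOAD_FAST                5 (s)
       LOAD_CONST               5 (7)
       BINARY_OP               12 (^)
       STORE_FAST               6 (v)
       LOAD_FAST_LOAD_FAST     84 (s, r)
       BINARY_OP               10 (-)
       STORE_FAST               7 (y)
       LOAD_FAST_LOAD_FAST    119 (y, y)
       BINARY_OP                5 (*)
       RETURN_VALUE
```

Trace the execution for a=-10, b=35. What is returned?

19600

LOAD_FAST_LOAD_FAST b,b → push 35,35. Stack: [35, 35]
BINARY_OP % → 35 % 35 = 0. Stack: [0]
LOAD_FAST_LOAD_FAST b,a → push 35,-10. Stack: [0, 35, -10]
BINARY_OP % → 35 % -10 = -5. Stack: [0, -5]
BINARY_OP - → 0 - -5 = 5. Stack: [5]
STORE_FAST k → k=5. Stack: []
LOAD_CONST → push 5. Stack: [5]
LOAD_FAST k → push 5. Stack: [5, 5]
BINARY_OP % → 5 % 5 = 0. Stack: [0]
STORE_FAST k → k=0. Stack: []
LOAD_FAST b → push 35. Stack: [35]
LOAD_CONST → push 4. Stack: [35, 4]
BINARY_OP << → 35 << 4 = 560. Stack: [560]
LOAD_FAST_LOAD_FAST a,a → push -10,-10. Stack: [560, -10, -10]
BINARY_OP + → -10 + -10 = -20. Stack: [560, -20]
BINARY_OP | → 560 | -20 = -4. Stack: [-4]
STORE_FAST n → n=-4. Stack: []
LOAD_FAST b → push 35. Stack: [35]
LOAD_CONST → push 2. Stack: [35, 2]
BINARY_OP << → 35 << 2 = 140. Stack: [140]
LOAD_CONST → push 3. Stack: [140, 3]
BINARY_OP - → 140 - 3 = 137. Stack: [137]
STORE_FAST r → r=137. Stack: []
LOAD_FAST_LOAD_FAST r,a → push 137,-10. Stack: [137, -10]
BINARY_OP % → 137 % -10 = -3. Stack: [-3]
LOAD_FAST_LOAD_FAST k,k → push 0,0. Stack: [-3, 0, 0]
BINARY_OP + → 0 + 0 = 0. Stack: [-3, 0]
BINARY_OP - → -3 - 0 = -3. Stack: [-3]
STORE_FAST s → s=-3. Stack: []
LOAD_FAST_LOAD_FAST k,r → push 0,137. Stack: [0, 137]
BINARY_OP % → 0 % 137 = 0. Stack: [0]
LOAD_CONST → push 2. Stack: [0, 2]
LOAD_FAST n → push -4. Stack: [0, 2, -4]
BINARY_OP * → 2 * -4 = -8. Stack: [0, -8]
BINARY_OP - → 0 - -8 = 8. Stack: [8]
STORE_FAST k → k=8. Stack: []
LOAD_FAST s → push -3. Stack: [-3]
LOAD_CONST → push 7. Stack: [-3, 7]
BINARY_OP ^ → -3 ^ 7 = -6. Stack: [-6]
STORE_FAST v → v=-6. Stack: []
LOAD_FAST_LOAD_FAST s,r → push -3,137. Stack: [-3, 137]
BINARY_OP - → -3 - 137 = -140. Stack: [-140]
STORE_FAST y → y=-140. Stack: []
LOAD_FAST_LOAD_FAST y,y → push -140,-140. Stack: [-140, -140]
BINARY_OP * → -140 * -140 = 19600. Stack: [19600]
RETURN_VALUE → return 19600.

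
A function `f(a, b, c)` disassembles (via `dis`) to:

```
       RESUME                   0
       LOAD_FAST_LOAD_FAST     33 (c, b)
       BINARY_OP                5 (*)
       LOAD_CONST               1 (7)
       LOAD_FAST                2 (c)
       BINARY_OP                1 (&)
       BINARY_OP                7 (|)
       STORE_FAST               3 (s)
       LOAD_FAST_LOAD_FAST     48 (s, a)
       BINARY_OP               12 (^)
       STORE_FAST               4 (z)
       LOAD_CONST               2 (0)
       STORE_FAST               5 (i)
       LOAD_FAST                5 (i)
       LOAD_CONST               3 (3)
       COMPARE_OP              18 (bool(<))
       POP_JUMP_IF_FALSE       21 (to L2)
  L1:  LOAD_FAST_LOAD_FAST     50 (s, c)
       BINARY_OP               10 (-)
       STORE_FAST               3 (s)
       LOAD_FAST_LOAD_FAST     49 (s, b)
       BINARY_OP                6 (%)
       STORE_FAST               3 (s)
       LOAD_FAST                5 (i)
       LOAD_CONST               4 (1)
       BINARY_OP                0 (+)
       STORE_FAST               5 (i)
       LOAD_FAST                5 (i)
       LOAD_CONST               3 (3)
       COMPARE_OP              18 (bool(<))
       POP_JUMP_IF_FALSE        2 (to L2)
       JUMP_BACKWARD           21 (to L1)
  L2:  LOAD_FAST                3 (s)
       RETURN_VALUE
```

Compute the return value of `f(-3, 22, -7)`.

LOAD_FAST_LOAD_FAST c,b → push -7,22. Stack: [-7, 22]
BINARY_OP * → -7 * 22 = -154. Stack: [-154]
LOAD_CONST → push 7. Stack: [-154, 7]
LOAD_FAST c → push -7. Stack: [-154, 7, -7]
BINARY_OP & → 7 & -7 = 1. Stack: [-154, 1]
BINARY_OP | → -154 | 1 = -153. Stack: [-153]
STORE_FAST s → s=-153. Stack: []
LOAD_FAST_LOAD_FAST s,a → push -153,-3. Stack: [-153, -3]
BINARY_OP ^ → -153 ^ -3 = 154. Stack: [154]
STORE_FAST z → z=154. Stack: []
LOAD_CONST → push 0. Stack: [0]
STORE_FAST i → i=0. Stack: []
LOAD_FAST i → push 0. Stack: [0]
LOAD_CONST → push 3. Stack: [0, 3]
COMPARE_OP bool(<) → 0 vs 3 = True. Stack: [True]
POP_JUMP_IF_FALSE → pop True; no jump. Stack: []
LOAD_FAST_LOAD_FAST s,c → push -153,-7. Stack: [-153, -7]
BINARY_OP - → -153 - -7 = -146. Stack: [-146]
STORE_FAST s → s=-146. Stack: []
LOAD_FAST_LOAD_FAST s,b → push -146,22. Stack: [-146, 22]
BINARY_OP % → -146 % 22 = 8. Stack: [8]
STORE_FAST s → s=8. Stack: []
LOAD_FAST i → push 0. Stack: [0]
LOAD_CONST → push 1. Stack: [0, 1]
BINARY_OP + → 0 + 1 = 1. Stack: [1]
STORE_FAST i → i=1. Stack: []
LOAD_FAST i → push 1. Stack: [1]
LOAD_CONST → push 3. Stack: [1, 3]
COMPARE_OP bool(<) → 1 vs 3 = True. Stack: [True]
POP_JUMP_IF_FALSE → pop True; no jump. Stack: []
LOAD_FAST_LOAD_FAST s,c → push 8,-7. Stack: [8, -7]
BINARY_OP - → 8 - -7 = 15. Stack: [15]
STORE_FAST s → s=15. Stack: []
LOAD_FAST_LOAD_FAST s,b → push 15,22. Stack: [15, 22]
BINARY_OP % → 15 % 22 = 15. Stack: [15]
STORE_FAST s → s=15. Stack: []
LOAD_FAST i → push 1. Stack: [1]
LOAD_CONST → push 1. Stack: [1, 1]
BINARY_OP + → 1 + 1 = 2. Stack: [2]
STORE_FAST i → i=2. Stack: []
LOAD_FAST i → push 2. Stack: [2]
LOAD_CONST → push 3. Stack: [2, 3]
COMPARE_OP bool(<) → 2 vs 3 = True. Stack: [True]
POP_JUMP_IF_FALSE → pop True; no jump. Stack: []
LOAD_FAST_LOAD_FAST s,c → push 15,-7. Stack: [15, -7]
BINARY_OP - → 15 - -7 = 22. Stack: [22]
STORE_FAST s → s=22. Stack: []
LOAD_FAST_LOAD_FAST s,b → push 22,22. Stack: [22, 22]
BINARY_OP % → 22 % 22 = 0. Stack: [0]
STORE_FAST s → s=0. Stack: []
LOAD_FAST i → push 2. Stack: [2]
LOAD_CONST → push 1. Stack: [2, 1]
BINARY_OP + → 2 + 1 = 3. Stack: [3]
STORE_FAST i → i=3. Stack: []
LOAD_FAST i → push 3. Stack: [3]
LOAD_CONST → push 3. Stack: [3, 3]
COMPARE_OP bool(<) → 3 vs 3 = False. Stack: [False]
POP_JUMP_IF_FALSE → pop False; jump. Stack: []
LOAD_FAST s → push 0. Stack: [0]
RETURN_VALUE → return 0.

0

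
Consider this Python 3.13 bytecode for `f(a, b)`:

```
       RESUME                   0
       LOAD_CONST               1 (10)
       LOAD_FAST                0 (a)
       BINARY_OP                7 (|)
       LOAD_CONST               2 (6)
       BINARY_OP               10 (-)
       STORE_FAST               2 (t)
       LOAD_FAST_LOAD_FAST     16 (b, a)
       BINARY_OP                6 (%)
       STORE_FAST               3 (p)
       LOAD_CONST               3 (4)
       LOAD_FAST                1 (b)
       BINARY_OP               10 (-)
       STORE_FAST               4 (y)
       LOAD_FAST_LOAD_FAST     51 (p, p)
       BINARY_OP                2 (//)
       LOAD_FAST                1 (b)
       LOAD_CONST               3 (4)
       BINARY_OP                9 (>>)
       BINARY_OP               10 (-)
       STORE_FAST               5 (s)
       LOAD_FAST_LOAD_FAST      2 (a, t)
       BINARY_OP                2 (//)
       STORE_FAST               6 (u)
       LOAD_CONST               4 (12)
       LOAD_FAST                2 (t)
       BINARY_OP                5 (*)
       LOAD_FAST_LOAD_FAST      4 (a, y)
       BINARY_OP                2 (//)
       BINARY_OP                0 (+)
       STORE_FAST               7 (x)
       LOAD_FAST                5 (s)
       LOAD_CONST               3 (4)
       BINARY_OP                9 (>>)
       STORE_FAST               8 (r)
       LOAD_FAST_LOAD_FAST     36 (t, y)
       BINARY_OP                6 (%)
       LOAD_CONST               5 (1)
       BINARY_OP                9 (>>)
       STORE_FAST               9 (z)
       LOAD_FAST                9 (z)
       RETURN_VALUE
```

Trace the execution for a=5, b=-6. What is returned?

4

LOAD_CONST → push 10. Stack: [10]
LOAD_FAST a → push 5. Stack: [10, 5]
BINARY_OP | → 10 | 5 = 15. Stack: [15]
LOAD_CONST → push 6. Stack: [15, 6]
BINARY_OP - → 15 - 6 = 9. Stack: [9]
STORE_FAST t → t=9. Stack: []
LOAD_FAST_LOAD_FAST b,a → push -6,5. Stack: [-6, 5]
BINARY_OP % → -6 % 5 = 4. Stack: [4]
STORE_FAST p → p=4. Stack: []
LOAD_CONST → push 4. Stack: [4]
LOAD_FAST b → push -6. Stack: [4, -6]
BINARY_OP - → 4 - -6 = 10. Stack: [10]
STORE_FAST y → y=10. Stack: []
LOAD_FAST_LOAD_FAST p,p → push 4,4. Stack: [4, 4]
BINARY_OP // → 4 // 4 = 1. Stack: [1]
LOAD_FAST b → push -6. Stack: [1, -6]
LOAD_CONST → push 4. Stack: [1, -6, 4]
BINARY_OP >> → -6 >> 4 = -1. Stack: [1, -1]
BINARY_OP - → 1 - -1 = 2. Stack: [2]
STORE_FAST s → s=2. Stack: []
LOAD_FAST_LOAD_FAST a,t → push 5,9. Stack: [5, 9]
BINARY_OP // → 5 // 9 = 0. Stack: [0]
STORE_FAST u → u=0. Stack: []
LOAD_CONST → push 12. Stack: [12]
LOAD_FAST t → push 9. Stack: [12, 9]
BINARY_OP * → 12 * 9 = 108. Stack: [108]
LOAD_FAST_LOAD_FAST a,y → push 5,10. Stack: [108, 5, 10]
BINARY_OP // → 5 // 10 = 0. Stack: [108, 0]
BINARY_OP + → 108 + 0 = 108. Stack: [108]
STORE_FAST x → x=108. Stack: []
LOAD_FAST s → push 2. Stack: [2]
LOAD_CONST → push 4. Stack: [2, 4]
BINARY_OP >> → 2 >> 4 = 0. Stack: [0]
STORE_FAST r → r=0. Stack: []
LOAD_FAST_LOAD_FAST t,y → push 9,10. Stack: [9, 10]
BINARY_OP % → 9 % 10 = 9. Stack: [9]
LOAD_CONST → push 1. Stack: [9, 1]
BINARY_OP >> → 9 >> 1 = 4. Stack: [4]
STORE_FAST z → z=4. Stack: []
LOAD_FAST z → push 4. Stack: [4]
RETURN_VALUE → return 4.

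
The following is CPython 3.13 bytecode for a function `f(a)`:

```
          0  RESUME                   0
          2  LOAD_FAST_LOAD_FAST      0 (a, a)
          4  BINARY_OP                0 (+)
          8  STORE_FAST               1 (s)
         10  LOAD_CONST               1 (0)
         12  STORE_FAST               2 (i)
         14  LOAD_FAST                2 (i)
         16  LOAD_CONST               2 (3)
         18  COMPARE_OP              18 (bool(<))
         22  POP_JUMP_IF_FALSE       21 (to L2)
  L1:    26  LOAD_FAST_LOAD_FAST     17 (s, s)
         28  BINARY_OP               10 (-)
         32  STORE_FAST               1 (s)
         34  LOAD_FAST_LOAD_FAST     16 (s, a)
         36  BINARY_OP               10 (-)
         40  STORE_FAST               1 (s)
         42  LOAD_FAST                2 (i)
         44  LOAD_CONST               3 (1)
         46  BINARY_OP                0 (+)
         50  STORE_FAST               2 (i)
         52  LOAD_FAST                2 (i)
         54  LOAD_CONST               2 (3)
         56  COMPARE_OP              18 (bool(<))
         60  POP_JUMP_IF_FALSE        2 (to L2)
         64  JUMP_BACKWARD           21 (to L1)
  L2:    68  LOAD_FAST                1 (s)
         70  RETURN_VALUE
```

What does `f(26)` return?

-26

LOAD_FAST_LOAD_FAST a,a → push 26,26. Stack: [26, 26]
BINARY_OP + → 26 + 26 = 52. Stack: [52]
STORE_FAST s → s=52. Stack: []
LOAD_CONST → push 0. Stack: [0]
STORE_FAST i → i=0. Stack: []
LOAD_FAST i → push 0. Stack: [0]
LOAD_CONST → push 3. Stack: [0, 3]
COMPARE_OP bool(<) → 0 vs 3 = True. Stack: [True]
POP_JUMP_IF_FALSE → pop True; no jump. Stack: []
LOAD_FAST_LOAD_FAST s,s → push 52,52. Stack: [52, 52]
BINARY_OP - → 52 - 52 = 0. Stack: [0]
STORE_FAST s → s=0. Stack: []
LOAD_FAST_LOAD_FAST s,a → push 0,26. Stack: [0, 26]
BINARY_OP - → 0 - 26 = -26. Stack: [-26]
STORE_FAST s → s=-26. Stack: []
LOAD_FAST i → push 0. Stack: [0]
LOAD_CONST → push 1. Stack: [0, 1]
BINARY_OP + → 0 + 1 = 1. Stack: [1]
STORE_FAST i → i=1. Stack: []
LOAD_FAST i → push 1. Stack: [1]
LOAD_CONST → push 3. Stack: [1, 3]
COMPARE_OP bool(<) → 1 vs 3 = True. Stack: [True]
POP_JUMP_IF_FALSE → pop True; no jump. Stack: []
LOAD_FAST_LOAD_FAST s,s → push -26,-26. Stack: [-26, -26]
BINARY_OP - → -26 - -26 = 0. Stack: [0]
STORE_FAST s → s=0. Stack: []
LOAD_FAST_LOAD_FAST s,a → push 0,26. Stack: [0, 26]
BINARY_OP - → 0 - 26 = -26. Stack: [-26]
STORE_FAST s → s=-26. Stack: []
LOAD_FAST i → push 1. Stack: [1]
LOAD_CONST → push 1. Stack: [1, 1]
BINARY_OP + → 1 + 1 = 2. Stack: [2]
STORE_FAST i → i=2. Stack: []
LOAD_FAST i → push 2. Stack: [2]
LOAD_CONST → push 3. Stack: [2, 3]
COMPARE_OP bool(<) → 2 vs 3 = True. Stack: [True]
POP_JUMP_IF_FALSE → pop True; no jump. Stack: []
LOAD_FAST_LOAD_FAST s,s → push -26,-26. Stack: [-26, -26]
BINARY_OP - → -26 - -26 = 0. Stack: [0]
STORE_FAST s → s=0. Stack: []
LOAD_FAST_LOAD_FAST s,a → push 0,26. Stack: [0, 26]
BINARY_OP - → 0 - 26 = -26. Stack: [-26]
STORE_FAST s → s=-26. Stack: []
LOAD_FAST i → push 2. Stack: [2]
LOAD_CONST → push 1. Stack: [2, 1]
BINARY_OP + → 2 + 1 = 3. Stack: [3]
STORE_FAST i → i=3. Stack: []
LOAD_FAST i → push 3. Stack: [3]
LOAD_CONST → push 3. Stack: [3, 3]
COMPARE_OP bool(<) → 3 vs 3 = False. Stack: [False]
POP_JUMP_IF_FALSE → pop False; jump. Stack: []
LOAD_FAST s → push -26. Stack: [-26]
RETURN_VALUE → return -26.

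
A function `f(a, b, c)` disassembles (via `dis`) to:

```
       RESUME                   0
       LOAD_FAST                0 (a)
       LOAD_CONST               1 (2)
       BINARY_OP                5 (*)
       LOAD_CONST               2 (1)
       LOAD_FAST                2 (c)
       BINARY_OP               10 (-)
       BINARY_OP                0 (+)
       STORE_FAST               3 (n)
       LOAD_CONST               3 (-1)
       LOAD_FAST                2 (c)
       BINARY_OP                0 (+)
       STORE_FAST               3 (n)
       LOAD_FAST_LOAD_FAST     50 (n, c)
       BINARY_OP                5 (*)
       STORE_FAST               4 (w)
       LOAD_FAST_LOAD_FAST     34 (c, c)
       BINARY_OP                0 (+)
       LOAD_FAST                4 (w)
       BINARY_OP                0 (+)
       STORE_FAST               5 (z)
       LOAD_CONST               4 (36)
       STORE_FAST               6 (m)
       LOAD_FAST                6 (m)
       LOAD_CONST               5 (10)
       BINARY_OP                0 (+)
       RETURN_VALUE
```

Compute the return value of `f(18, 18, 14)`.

46

LOAD_FAST a → push 18. Stack: [18]
LOAD_CONST → push 2. Stack: [18, 2]
BINARY_OP * → 18 * 2 = 36. Stack: [36]
LOAD_CONST → push 1. Stack: [36, 1]
LOAD_FAST c → push 14. Stack: [36, 1, 14]
BINARY_OP - → 1 - 14 = -13. Stack: [36, -13]
BINARY_OP + → 36 + -13 = 23. Stack: [23]
STORE_FAST n → n=23. Stack: []
LOAD_CONST → push -1. Stack: [-1]
LOAD_FAST c → push 14. Stack: [-1, 14]
BINARY_OP + → -1 + 14 = 13. Stack: [13]
STORE_FAST n → n=13. Stack: []
LOAD_FAST_LOAD_FAST n,c → push 13,14. Stack: [13, 14]
BINARY_OP * → 13 * 14 = 182. Stack: [182]
STORE_FAST w → w=182. Stack: []
LOAD_FAST_LOAD_FAST c,c → push 14,14. Stack: [14, 14]
BINARY_OP + → 14 + 14 = 28. Stack: [28]
LOAD_FAST w → push 182. Stack: [28, 182]
BINARY_OP + → 28 + 182 = 210. Stack: [210]
STORE_FAST z → z=210. Stack: []
LOAD_CONST → push 36. Stack: [36]
STORE_FAST m → m=36. Stack: []
LOAD_FAST m → push 36. Stack: [36]
LOAD_CONST → push 10. Stack: [36, 10]
BINARY_OP + → 36 + 10 = 46. Stack: [46]
RETURN_VALUE → return 46.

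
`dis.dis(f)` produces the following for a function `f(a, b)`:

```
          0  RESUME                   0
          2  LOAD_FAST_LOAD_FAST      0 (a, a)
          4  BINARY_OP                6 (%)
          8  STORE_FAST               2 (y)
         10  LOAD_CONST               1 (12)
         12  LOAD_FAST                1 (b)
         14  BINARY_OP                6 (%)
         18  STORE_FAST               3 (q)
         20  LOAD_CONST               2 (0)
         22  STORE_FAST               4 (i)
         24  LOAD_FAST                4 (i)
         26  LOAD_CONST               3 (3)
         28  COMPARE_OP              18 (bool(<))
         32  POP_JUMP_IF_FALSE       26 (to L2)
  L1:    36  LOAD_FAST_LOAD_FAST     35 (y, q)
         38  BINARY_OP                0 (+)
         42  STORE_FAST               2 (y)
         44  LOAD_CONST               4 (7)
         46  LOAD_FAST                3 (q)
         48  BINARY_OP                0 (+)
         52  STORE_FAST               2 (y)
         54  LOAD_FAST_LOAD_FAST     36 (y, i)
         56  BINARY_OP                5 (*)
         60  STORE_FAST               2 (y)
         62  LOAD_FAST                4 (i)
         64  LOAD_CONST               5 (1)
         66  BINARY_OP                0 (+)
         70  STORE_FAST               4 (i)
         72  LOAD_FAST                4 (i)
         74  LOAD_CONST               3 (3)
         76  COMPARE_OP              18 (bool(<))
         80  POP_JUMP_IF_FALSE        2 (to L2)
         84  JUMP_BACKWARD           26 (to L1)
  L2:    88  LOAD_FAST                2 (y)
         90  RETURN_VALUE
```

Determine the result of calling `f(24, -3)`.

LOAD_FAST_LOAD_FAST a,a → push 24,24
BINARY_OP % → 24 % 24 = 0
STORE_FAST y → y=0
LOAD_CONST → push 12
LOAD_FAST b → push -3
BINARY_OP % → 12 % -3 = 0
STORE_FAST q → q=0
LOAD_CONST → push 0
STORE_FAST i → i=0
LOAD_FAST i → push 0
LOAD_CONST → push 3
COMPARE_OP bool(<) → 0 vs 3 = True
POP_JUMP_IF_FALSE → pop True; no jump
LOAD_FAST_LOAD_FAST y,q → push 0,0
BINARY_OP + → 0 + 0 = 0
STORE_FAST y → y=0
LOAD_CONST → push 7
LOAD_FAST q → push 0
BINARY_OP + → 7 + 0 = 7
STORE_FAST y → y=7
LOAD_FAST_LOAD_FAST y,i → push 7,0
BINARY_OP * → 7 * 0 = 0
STORE_FAST y → y=0
LOAD_FAST i → push 0
LOAD_CONST → push 1
BINARY_OP + → 0 + 1 = 1
STORE_FAST i → i=1
LOAD_FAST i → push 1
LOAD_CONST → push 3
COMPARE_OP bool(<) → 1 vs 3 = True
POP_JUMP_IF_FALSE → pop True; no jump
LOAD_FAST_LOAD_FAST y,q → push 0,0
BINARY_OP + → 0 + 0 = 0
STORE_FAST y → y=0
LOAD_CONST → push 7
LOAD_FAST q → push 0
BINARY_OP + → 7 + 0 = 7
STORE_FAST y → y=7
LOAD_FAST_LOAD_FAST y,i → push 7,1
BINARY_OP * → 7 * 1 = 7
STORE_FAST y → y=7
LOAD_FAST i → push 1
LOAD_CONST → push 1
BINARY_OP + → 1 + 1 = 2
STORE_FAST i → i=2
LOAD_FAST i → push 2
LOAD_CONST → push 3
COMPARE_OP bool(<) → 2 vs 3 = True
POP_JUMP_IF_FALSE → pop True; no jump
LOAD_FAST_LOAD_FAST y,q → push 7,0
BINARY_OP + → 7 + 0 = 7
STORE_FAST y → y=7
LOAD_CONST → push 7
LOAD_FAST q → push 0
BINARY_OP + → 7 + 0 = 7
STORE_FAST y → y=7
LOAD_FAST_LOAD_FAST y,i → push 7,2
BINARY_OP * → 7 * 2 = 14
STORE_FAST y → y=14
LOAD_FAST i → push 2
LOAD_CONST → push 1
BINARY_OP + → 2 + 1 = 3
STORE_FAST i → i=3
LOAD_FAST i → push 3
LOAD_CONST → push 3
COMPARE_OP bool(<) → 3 vs 3 = False
POP_JUMP_IF_FALSE → pop False; jump
LOAD_FAST y → push 14
RETURN_VALUE → return 14.

14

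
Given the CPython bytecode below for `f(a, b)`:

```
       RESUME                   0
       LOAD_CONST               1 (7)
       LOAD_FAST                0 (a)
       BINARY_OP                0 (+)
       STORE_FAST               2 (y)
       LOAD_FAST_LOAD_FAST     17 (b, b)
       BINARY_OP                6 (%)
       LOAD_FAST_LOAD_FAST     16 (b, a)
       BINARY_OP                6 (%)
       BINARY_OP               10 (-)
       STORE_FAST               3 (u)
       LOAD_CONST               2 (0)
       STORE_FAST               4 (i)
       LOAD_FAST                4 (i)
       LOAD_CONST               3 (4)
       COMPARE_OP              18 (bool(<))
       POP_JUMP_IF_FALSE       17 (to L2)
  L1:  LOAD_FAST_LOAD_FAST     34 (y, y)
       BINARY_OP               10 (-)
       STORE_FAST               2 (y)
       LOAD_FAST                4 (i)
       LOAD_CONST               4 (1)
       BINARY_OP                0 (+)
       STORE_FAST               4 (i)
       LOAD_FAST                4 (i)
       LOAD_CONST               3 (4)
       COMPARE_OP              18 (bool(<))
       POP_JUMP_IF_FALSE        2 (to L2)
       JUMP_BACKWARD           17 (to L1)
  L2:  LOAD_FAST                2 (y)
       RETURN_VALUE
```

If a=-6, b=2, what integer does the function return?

LOAD_CONST → push 7. Stack: [7]
LOAD_FAST a → push -6. Stack: [7, -6]
BINARY_OP + → 7 + -6 = 1. Stack: [1]
STORE_FAST y → y=1. Stack: []
LOAD_FAST_LOAD_FAST b,b → push 2,2. Stack: [2, 2]
BINARY_OP % → 2 % 2 = 0. Stack: [0]
LOAD_FAST_LOAD_FAST b,a → push 2,-6. Stack: [0, 2, -6]
BINARY_OP % → 2 % -6 = -4. Stack: [0, -4]
BINARY_OP - → 0 - -4 = 4. Stack: [4]
STORE_FAST u → u=4. Stack: []
LOAD_CONST → push 0. Stack: [0]
STORE_FAST i → i=0. Stack: []
LOAD_FAST i → push 0. Stack: [0]
LOAD_CONST → push 4. Stack: [0, 4]
COMPARE_OP bool(<) → 0 vs 4 = True. Stack: [True]
POP_JUMP_IF_FALSE → pop True; no jump. Stack: []
LOAD_FAST_LOAD_FAST y,y → push 1,1. Stack: [1, 1]
BINARY_OP - → 1 - 1 = 0. Stack: [0]
STORE_FAST y → y=0. Stack: []
LOAD_FAST i → push 0. Stack: [0]
LOAD_CONST → push 1. Stack: [0, 1]
BINARY_OP + → 0 + 1 = 1. Stack: [1]
STORE_FAST i → i=1. Stack: []
LOAD_FAST i → push 1. Stack: [1]
LOAD_CONST → push 4. Stack: [1, 4]
COMPARE_OP bool(<) → 1 vs 4 = True. Stack: [True]
POP_JUMP_IF_FALSE → pop True; no jump. Stack: []
LOAD_FAST_LOAD_FAST y,y → push 0,0. Stack: [0, 0]
BINARY_OP - → 0 - 0 = 0. Stack: [0]
STORE_FAST y → y=0. Stack: []
LOAD_FAST i → push 1. Stack: [1]
LOAD_CONST → push 1. Stack: [1, 1]
BINARY_OP + → 1 + 1 = 2. Stack: [2]
STORE_FAST i → i=2. Stack: []
LOAD_FAST i → push 2. Stack: [2]
LOAD_CONST → push 4. Stack: [2, 4]
COMPARE_OP bool(<) → 2 vs 4 = True. Stack: [True]
POP_JUMP_IF_FALSE → pop True; no jump. Stack: []
LOAD_FAST_LOAD_FAST y,y → push 0,0. Stack: [0, 0]
BINARY_OP - → 0 - 0 = 0. Stack: [0]
STORE_FAST y → y=0. Stack: []
LOAD_FAST i → push 2. Stack: [2]
LOAD_CONST → push 1. Stack: [2, 1]
BINARY_OP + → 2 + 1 = 3. Stack: [3]
STORE_FAST i → i=3. Stack: []
LOAD_FAST i → push 3. Stack: [3]
LOAD_CONST → push 4. Stack: [3, 4]
COMPARE_OP bool(<) → 3 vs 4 = True. Stack: [True]
POP_JUMP_IF_FALSE → pop True; no jump. Stack: []
LOAD_FAST_LOAD_FAST y,y → push 0,0. Stack: [0, 0]
BINARY_OP - → 0 - 0 = 0. Stack: [0]
STORE_FAST y → y=0. Stack: []
LOAD_FAST i → push 3. Stack: [3]
LOAD_CONST → push 1. Stack: [3, 1]
BINARY_OP + → 3 + 1 = 4. Stack: [4]
STORE_FAST i → i=4. Stack: []
LOAD_FAST i → push 4. Stack: [4]
LOAD_CONST → push 4. Stack: [4, 4]
COMPARE_OP bool(<) → 4 vs 4 = False. Stack: [False]
POP_JUMP_IF_FALSE → pop False; jump. Stack: []
LOAD_FAST y → push 0. Stack: [0]
RETURN_VALUE → return 0.

0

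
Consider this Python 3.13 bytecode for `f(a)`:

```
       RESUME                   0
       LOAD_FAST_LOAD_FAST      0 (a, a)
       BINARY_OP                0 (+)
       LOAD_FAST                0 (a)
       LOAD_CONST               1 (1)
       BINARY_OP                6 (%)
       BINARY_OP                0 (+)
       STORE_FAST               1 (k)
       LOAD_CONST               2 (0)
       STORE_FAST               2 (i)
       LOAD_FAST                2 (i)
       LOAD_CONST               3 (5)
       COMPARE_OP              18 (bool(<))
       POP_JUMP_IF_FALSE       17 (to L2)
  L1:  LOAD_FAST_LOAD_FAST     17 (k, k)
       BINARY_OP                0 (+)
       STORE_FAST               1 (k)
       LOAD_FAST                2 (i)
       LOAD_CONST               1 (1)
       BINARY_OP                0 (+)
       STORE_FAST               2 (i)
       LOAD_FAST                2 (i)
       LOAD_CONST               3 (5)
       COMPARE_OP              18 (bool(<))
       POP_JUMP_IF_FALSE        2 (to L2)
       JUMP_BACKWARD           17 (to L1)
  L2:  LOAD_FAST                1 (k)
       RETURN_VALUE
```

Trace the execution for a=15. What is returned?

LOAD_FAST_LOAD_FAST a,a → push 15,15
BINARY_OP + → 15 + 15 = 30
LOAD_FAST a → push 15
LOAD_CONST → push 1
BINARY_OP % → 15 % 1 = 0
BINARY_OP + → 30 + 0 = 30
STORE_FAST k → k=30
LOAD_CONST → push 0
STORE_FAST i → i=0
LOAD_FAST i → push 0
LOAD_CONST → push 5
COMPARE_OP bool(<) → 0 vs 5 = True
POP_JUMP_IF_FALSE → pop True; no jump
LOAD_FAST_LOAD_FAST k,k → push 30,30
BINARY_OP + → 30 + 30 = 60
STORE_FAST k → k=60
LOAD_FAST i → push 0
LOAD_CONST → push 1
BINARY_OP + → 0 + 1 = 1
STORE_FAST i → i=1
LOAD_FAST i → push 1
LOAD_CONST → push 5
COMPARE_OP bool(<) → 1 vs 5 = True
POP_JUMP_IF_FALSE → pop True; no jump
LOAD_FAST_LOAD_FAST k,k → push 60,60
BINARY_OP + → 60 + 60 = 120
STORE_FAST k → k=120
LOAD_FAST i → push 1
LOAD_CONST → push 1
BINARY_OP + → 1 + 1 = 2
STORE_FAST i → i=2
LOAD_FAST i → push 2
LOAD_CONST → push 5
COMPARE_OP bool(<) → 2 vs 5 = True
POP_JUMP_IF_FALSE → pop True; no jump
LOAD_FAST_LOAD_FAST k,k → push 120,120
BINARY_OP + → 120 + 120 = 240
STORE_FAST k → k=240
LOAD_FAST i → push 2
LOAD_CONST → push 1
BINARY_OP + → 2 + 1 = 3
STORE_FAST i → i=3
LOAD_FAST i → push 3
LOAD_CONST → push 5
COMPARE_OP bool(<) → 3 vs 5 = True
POP_JUMP_IF_FALSE → pop True; no jump
LOAD_FAST_LOAD_FAST k,k → push 240,240
BINARY_OP + → 240 + 240 = 480
STORE_FAST k → k=480
LOAD_FAST i → push 3
LOAD_CONST → push 1
BINARY_OP + → 3 + 1 = 4
STORE_FAST i → i=4
LOAD_FAST i → push 4
LOAD_CONST → push 5
COMPARE_OP bool(<) → 4 vs 5 = True
POP_JUMP_IF_FALSE → pop True; no jump
LOAD_FAST_LOAD_FAST k,k → push 480,480
BINARY_OP + → 480 + 480 = 960
STORE_FAST k → k=960
LOAD_FAST i → push 4
LOAD_CONST → push 1
BINARY_OP + → 4 + 1 = 5
STORE_FAST i → i=5
LOAD_FAST i → push 5
LOAD_CONST → push 5
COMPARE_OP bool(<) → 5 vs 5 = False
POP_JUMP_IF_FALSE → pop False; jump
LOAD_FAST k → push 960
RETURN_VALUE → return 960.

960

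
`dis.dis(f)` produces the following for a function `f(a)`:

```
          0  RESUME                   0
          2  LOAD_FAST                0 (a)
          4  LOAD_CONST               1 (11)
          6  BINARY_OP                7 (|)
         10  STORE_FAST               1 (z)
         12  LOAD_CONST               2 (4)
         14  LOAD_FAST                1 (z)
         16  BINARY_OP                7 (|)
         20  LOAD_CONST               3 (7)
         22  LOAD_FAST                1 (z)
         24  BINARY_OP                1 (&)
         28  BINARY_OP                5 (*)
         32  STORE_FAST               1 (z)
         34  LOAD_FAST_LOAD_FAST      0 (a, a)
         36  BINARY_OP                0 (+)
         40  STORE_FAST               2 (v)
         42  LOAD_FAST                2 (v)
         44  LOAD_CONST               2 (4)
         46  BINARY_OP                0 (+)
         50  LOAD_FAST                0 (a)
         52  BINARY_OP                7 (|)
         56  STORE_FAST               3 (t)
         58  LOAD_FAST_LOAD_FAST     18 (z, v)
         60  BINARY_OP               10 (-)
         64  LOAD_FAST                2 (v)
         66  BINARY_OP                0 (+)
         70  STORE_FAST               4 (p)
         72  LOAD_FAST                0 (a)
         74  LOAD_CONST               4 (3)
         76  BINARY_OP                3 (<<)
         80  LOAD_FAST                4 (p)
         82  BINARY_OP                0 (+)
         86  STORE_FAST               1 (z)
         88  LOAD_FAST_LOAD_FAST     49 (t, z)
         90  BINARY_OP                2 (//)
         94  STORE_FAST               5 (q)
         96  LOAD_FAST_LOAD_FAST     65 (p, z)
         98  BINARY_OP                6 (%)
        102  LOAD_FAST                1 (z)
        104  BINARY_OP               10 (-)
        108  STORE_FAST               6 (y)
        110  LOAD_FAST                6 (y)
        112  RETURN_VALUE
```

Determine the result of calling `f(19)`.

-152

LOAD_FAST a → push 19. Stack: [19]
LOAD_CONST → push 11. Stack: [19, 11]
BINARY_OP | → 19 | 11 = 27. Stack: [27]
STORE_FAST z → z=27. Stack: []
LOAD_CONST → push 4. Stack: [4]
LOAD_FAST z → push 27. Stack: [4, 27]
BINARY_OP | → 4 | 27 = 31. Stack: [31]
LOAD_CONST → push 7. Stack: [31, 7]
LOAD_FAST z → push 27. Stack: [31, 7, 27]
BINARY_OP & → 7 & 27 = 3. Stack: [31, 3]
BINARY_OP * → 31 * 3 = 93. Stack: [93]
STORE_FAST z → z=93. Stack: []
LOAD_FAST_LOAD_FAST a,a → push 19,19. Stack: [19, 19]
BINARY_OP + → 19 + 19 = 38. Stack: [38]
STORE_FAST v → v=38. Stack: []
LOAD_FAST v → push 38. Stack: [38]
LOAD_CONST → push 4. Stack: [38, 4]
BINARY_OP + → 38 + 4 = 42. Stack: [42]
LOAD_FAST a → push 19. Stack: [42, 19]
BINARY_OP | → 42 | 19 = 59. Stack: [59]
STORE_FAST t → t=59. Stack: []
LOAD_FAST_LOAD_FAST z,v → push 93,38. Stack: [93, 38]
BINARY_OP - → 93 - 38 = 55. Stack: [55]
LOAD_FAST v → push 38. Stack: [55, 38]
BINARY_OP + → 55 + 38 = 93. Stack: [93]
STORE_FAST p → p=93. Stack: []
LOAD_FAST a → push 19. Stack: [19]
LOAD_CONST → push 3. Stack: [19, 3]
BINARY_OP << → 19 << 3 = 152. Stack: [152]
LOAD_FAST p → push 93. Stack: [152, 93]
BINARY_OP + → 152 + 93 = 245. Stack: [245]
STORE_FAST z → z=245. Stack: []
LOAD_FAST_LOAD_FAST t,z → push 59,245. Stack: [59, 245]
BINARY_OP // → 59 // 245 = 0. Stack: [0]
STORE_FAST q → q=0. Stack: []
LOAD_FAST_LOAD_FAST p,z → push 93,245. Stack: [93, 245]
BINARY_OP % → 93 % 245 = 93. Stack: [93]
LOAD_FAST z → push 245. Stack: [93, 245]
BINARY_OP - → 93 - 245 = -152. Stack: [-152]
STORE_FAST y → y=-152. Stack: []
LOAD_FAST y → push -152. Stack: [-152]
RETURN_VALUE → return -152.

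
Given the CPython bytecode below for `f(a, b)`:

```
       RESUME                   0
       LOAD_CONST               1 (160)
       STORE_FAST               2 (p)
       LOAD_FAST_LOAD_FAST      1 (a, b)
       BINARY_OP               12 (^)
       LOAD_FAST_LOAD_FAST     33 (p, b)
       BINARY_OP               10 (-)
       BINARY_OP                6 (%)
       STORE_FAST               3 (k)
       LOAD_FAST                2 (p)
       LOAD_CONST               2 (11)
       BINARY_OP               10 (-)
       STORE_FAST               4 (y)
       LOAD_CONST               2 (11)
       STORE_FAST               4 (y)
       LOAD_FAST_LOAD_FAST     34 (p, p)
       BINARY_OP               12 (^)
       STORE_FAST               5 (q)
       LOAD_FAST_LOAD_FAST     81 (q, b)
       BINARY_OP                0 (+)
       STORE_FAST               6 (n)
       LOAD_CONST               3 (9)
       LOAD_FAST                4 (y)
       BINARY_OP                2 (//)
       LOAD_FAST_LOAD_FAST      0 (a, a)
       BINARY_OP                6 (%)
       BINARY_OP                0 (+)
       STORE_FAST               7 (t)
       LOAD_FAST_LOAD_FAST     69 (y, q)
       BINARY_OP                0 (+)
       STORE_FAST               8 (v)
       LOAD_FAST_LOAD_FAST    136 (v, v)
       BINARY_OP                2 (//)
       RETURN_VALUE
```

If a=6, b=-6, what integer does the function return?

LOAD_CONST → push 160. Stack: [160]
STORE_FAST p → p=160. Stack: []
LOAD_FAST_LOAD_FAST a,b → push 6,-6. Stack: [6, -6]
BINARY_OP ^ → 6 ^ -6 = -4. Stack: [-4]
LOAD_FAST_LOAD_FAST p,b → push 160,-6. Stack: [-4, 160, -6]
BINARY_OP - → 160 - -6 = 166. Stack: [-4, 166]
BINARY_OP % → -4 % 166 = 162. Stack: [162]
STORE_FAST k → k=162. Stack: []
LOAD_FAST p → push 160. Stack: [160]
LOAD_CONST → push 11. Stack: [160, 11]
BINARY_OP - → 160 - 11 = 149. Stack: [149]
STORE_FAST y → y=149. Stack: []
LOAD_CONST → push 11. Stack: [11]
STORE_FAST y → y=11. Stack: []
LOAD_FAST_LOAD_FAST p,p → push 160,160. Stack: [160, 160]
BINARY_OP ^ → 160 ^ 160 = 0. Stack: [0]
STORE_FAST q → q=0. Stack: []
LOAD_FAST_LOAD_FAST q,b → push 0,-6. Stack: [0, -6]
BINARY_OP + → 0 + -6 = -6. Stack: [-6]
STORE_FAST n → n=-6. Stack: []
LOAD_CONST → push 9. Stack: [9]
LOAD_FAST y → push 11. Stack: [9, 11]
BINARY_OP // → 9 // 11 = 0. Stack: [0]
LOAD_FAST_LOAD_FAST a,a → push 6,6. Stack: [0, 6, 6]
BINARY_OP % → 6 % 6 = 0. Stack: [0, 0]
BINARY_OP + → 0 + 0 = 0. Stack: [0]
STORE_FAST t → t=0. Stack: []
LOAD_FAST_LOAD_FAST y,q → push 11,0. Stack: [11, 0]
BINARY_OP + → 11 + 0 = 11. Stack: [11]
STORE_FAST v → v=11. Stack: []
LOAD_FAST_LOAD_FAST v,v → push 11,11. Stack: [11, 11]
BINARY_OP // → 11 // 11 = 1. Stack: [1]
RETURN_VALUE → return 1.

1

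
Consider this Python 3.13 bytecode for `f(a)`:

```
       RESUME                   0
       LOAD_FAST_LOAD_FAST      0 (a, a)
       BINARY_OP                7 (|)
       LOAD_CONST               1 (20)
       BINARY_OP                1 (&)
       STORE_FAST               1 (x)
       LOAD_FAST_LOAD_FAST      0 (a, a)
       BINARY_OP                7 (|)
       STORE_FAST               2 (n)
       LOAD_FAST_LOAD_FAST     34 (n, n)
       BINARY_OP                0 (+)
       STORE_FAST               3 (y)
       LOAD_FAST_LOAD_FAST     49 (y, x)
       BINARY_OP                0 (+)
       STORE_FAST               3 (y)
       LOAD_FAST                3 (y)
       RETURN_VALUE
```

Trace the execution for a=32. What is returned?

64

LOAD_FAST_LOAD_FAST a,a → push 32,32. Stack: [32, 32]
BINARY_OP | → 32 | 32 = 32. Stack: [32]
LOAD_CONST → push 20. Stack: [32, 20]
BINARY_OP & → 32 & 20 = 0. Stack: [0]
STORE_FAST x → x=0. Stack: []
LOAD_FAST_LOAD_FAST a,a → push 32,32. Stack: [32, 32]
BINARY_OP | → 32 | 32 = 32. Stack: [32]
STORE_FAST n → n=32. Stack: []
LOAD_FAST_LOAD_FAST n,n → push 32,32. Stack: [32, 32]
BINARY_OP + → 32 + 32 = 64. Stack: [64]
STORE_FAST y → y=64. Stack: []
LOAD_FAST_LOAD_FAST y,x → push 64,0. Stack: [64, 0]
BINARY_OP + → 64 + 0 = 64. Stack: [64]
STORE_FAST y → y=64. Stack: []
LOAD_FAST y → push 64. Stack: [64]
RETURN_VALUE → return 64.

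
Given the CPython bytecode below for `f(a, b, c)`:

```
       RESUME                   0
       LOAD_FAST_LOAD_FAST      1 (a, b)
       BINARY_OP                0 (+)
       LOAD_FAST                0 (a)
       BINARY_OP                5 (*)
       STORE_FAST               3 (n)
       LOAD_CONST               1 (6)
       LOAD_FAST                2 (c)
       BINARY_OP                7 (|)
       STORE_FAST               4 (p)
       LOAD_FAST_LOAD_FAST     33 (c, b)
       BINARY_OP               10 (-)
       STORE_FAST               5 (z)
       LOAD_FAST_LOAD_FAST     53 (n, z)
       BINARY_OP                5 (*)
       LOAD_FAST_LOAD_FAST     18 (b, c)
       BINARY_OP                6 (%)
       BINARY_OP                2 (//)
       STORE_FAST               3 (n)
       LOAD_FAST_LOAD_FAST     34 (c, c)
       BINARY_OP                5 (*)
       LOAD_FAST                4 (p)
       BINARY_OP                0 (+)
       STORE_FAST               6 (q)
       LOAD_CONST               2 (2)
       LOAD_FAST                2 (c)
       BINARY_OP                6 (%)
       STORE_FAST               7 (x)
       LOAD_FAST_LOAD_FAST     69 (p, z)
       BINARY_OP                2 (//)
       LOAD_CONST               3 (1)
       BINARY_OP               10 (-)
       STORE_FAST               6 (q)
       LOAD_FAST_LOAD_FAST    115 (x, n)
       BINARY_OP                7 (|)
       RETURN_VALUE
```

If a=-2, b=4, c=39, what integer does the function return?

LOAD_FAST_LOAD_FAST a,b → push -2,4. Stack: [-2, 4]
BINARY_OP + → -2 + 4 = 2. Stack: [2]
LOAD_FAST a → push -2. Stack: [2, -2]
BINARY_OP * → 2 * -2 = -4. Stack: [-4]
STORE_FAST n → n=-4. Stack: []
LOAD_CONST → push 6. Stack: [6]
LOAD_FAST c → push 39. Stack: [6, 39]
BINARY_OP | → 6 | 39 = 39. Stack: [39]
STORE_FAST p → p=39. Stack: []
LOAD_FAST_LOAD_FAST c,b → push 39,4. Stack: [39, 4]
BINARY_OP - → 39 - 4 = 35. Stack: [35]
STORE_FAST z → z=35. Stack: []
LOAD_FAST_LOAD_FAST n,z → push -4,35. Stack: [-4, 35]
BINARY_OP * → -4 * 35 = -140. Stack: [-140]
LOAD_FAST_LOAD_FAST b,c → push 4,39. Stack: [-140, 4, 39]
BINARY_OP % → 4 % 39 = 4. Stack: [-140, 4]
BINARY_OP // → -140 // 4 = -35. Stack: [-35]
STORE_FAST n → n=-35. Stack: []
LOAD_FAST_LOAD_FAST c,c → push 39,39. Stack: [39, 39]
BINARY_OP * → 39 * 39 = 1521. Stack: [1521]
LOAD_FAST p → push 39. Stack: [1521, 39]
BINARY_OP + → 1521 + 39 = 1560. Stack: [1560]
STORE_FAST q → q=1560. Stack: []
LOAD_CONST → push 2. Stack: [2]
LOAD_FAST c → push 39. Stack: [2, 39]
BINARY_OP % → 2 % 39 = 2. Stack: [2]
STORE_FAST x → x=2. Stack: []
LOAD_FAST_LOAD_FAST p,z → push 39,35. Stack: [39, 35]
BINARY_OP // → 39 // 35 = 1. Stack: [1]
LOAD_CONST → push 1. Stack: [1, 1]
BINARY_OP - → 1 - 1 = 0. Stack: [0]
STORE_FAST q → q=0. Stack: []
LOAD_FAST_LOAD_FAST x,n → push 2,-35. Stack: [2, -35]
BINARY_OP | → 2 | -35 = -33. Stack: [-33]
RETURN_VALUE → return -33.

-33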